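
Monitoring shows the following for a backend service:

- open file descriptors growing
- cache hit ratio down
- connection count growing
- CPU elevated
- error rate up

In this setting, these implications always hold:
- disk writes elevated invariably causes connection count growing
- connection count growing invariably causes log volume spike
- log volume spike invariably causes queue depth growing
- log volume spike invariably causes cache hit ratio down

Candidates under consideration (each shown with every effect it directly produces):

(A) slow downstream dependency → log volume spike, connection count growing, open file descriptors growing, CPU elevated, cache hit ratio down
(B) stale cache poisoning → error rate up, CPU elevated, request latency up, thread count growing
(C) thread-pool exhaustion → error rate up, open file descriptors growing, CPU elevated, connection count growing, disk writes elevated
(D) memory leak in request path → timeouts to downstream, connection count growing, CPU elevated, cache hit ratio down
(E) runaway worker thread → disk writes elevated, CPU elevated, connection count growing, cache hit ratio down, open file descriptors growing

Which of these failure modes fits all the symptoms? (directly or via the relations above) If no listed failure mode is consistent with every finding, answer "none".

Checking each candidate against the observations:
(A) slow downstream dependency — does not account for error rate up
(B) stale cache poisoning — open file descriptors growing miss; cache hit ratio down miss; connection count growing miss; CPU elevated match; error rate up match
(C) thread-pool exhaustion — accounts for every observation (cache hit ratio down by connection count growing → log volume spike → cache hit ratio down)
(D) memory leak in request path — does not account for open file descriptors growing, error rate up
(E) runaway worker thread — does not account for error rate up
Only (C) is consistent with every observation.

C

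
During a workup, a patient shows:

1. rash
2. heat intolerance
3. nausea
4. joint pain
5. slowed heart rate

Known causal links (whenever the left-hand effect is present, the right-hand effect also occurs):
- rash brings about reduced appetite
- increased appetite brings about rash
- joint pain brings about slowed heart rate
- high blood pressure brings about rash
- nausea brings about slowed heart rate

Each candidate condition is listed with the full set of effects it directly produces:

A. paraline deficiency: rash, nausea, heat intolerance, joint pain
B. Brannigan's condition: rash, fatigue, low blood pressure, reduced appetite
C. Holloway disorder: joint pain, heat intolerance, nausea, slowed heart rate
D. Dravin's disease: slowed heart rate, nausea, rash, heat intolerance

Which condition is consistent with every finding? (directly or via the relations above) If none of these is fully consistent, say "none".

Testing each hypothesis:
(A) paraline deficiency — accounts for every observation (slowed heart rate via nausea → slowed heart rate)
(B) Brannigan's condition — rash match; heat intolerance miss; nausea miss; joint pain miss; slowed heart rate miss
(C) Holloway disorder — rash miss; heat intolerance match; nausea match; joint pain match; slowed heart rate match
(D) Dravin's disease — does not account for joint pain
Only (A) is consistent with every observation.

A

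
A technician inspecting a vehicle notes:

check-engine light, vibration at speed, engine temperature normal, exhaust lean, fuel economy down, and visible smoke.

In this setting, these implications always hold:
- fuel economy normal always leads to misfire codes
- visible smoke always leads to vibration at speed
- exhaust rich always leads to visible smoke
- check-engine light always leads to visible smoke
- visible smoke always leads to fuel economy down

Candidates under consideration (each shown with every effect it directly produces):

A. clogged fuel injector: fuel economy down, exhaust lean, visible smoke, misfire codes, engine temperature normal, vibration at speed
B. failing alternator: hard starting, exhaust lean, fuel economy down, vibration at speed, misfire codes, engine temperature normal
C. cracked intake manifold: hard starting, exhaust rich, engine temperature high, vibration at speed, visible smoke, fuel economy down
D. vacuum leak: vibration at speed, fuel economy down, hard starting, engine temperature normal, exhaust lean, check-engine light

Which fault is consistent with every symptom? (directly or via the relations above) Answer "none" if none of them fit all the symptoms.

For each candidate, compare predicted effects to what was observed:
(A) clogged fuel injector — does not account for check-engine light
(B) failing alternator — does not account for check-engine light, visible smoke
(C) cracked intake manifold — fails on check-engine light, engine temperature normal, exhaust lean (predicts engine temperature high, not engine temperature normal; predicts exhaust rich, not exhaust lean)
(D) vacuum leak — check-engine light +; vibration at speed +; engine temperature normal +; exhaust lean +; fuel economy down +; visible smoke + (through check-engine light → visible smoke)
Only (D) is consistent with every observation.

D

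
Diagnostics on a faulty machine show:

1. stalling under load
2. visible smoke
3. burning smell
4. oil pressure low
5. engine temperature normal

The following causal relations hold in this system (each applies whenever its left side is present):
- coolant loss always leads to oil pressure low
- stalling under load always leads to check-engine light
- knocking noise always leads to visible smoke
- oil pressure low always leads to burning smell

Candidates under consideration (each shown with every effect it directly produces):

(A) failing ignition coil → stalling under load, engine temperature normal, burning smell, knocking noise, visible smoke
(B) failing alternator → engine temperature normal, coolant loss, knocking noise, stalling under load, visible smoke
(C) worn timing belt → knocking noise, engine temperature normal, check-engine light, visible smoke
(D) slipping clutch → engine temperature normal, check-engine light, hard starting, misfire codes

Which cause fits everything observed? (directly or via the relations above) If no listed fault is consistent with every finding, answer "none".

Per-candidate check:
(A) failing ignition coil — stalling under load yes; visible smoke yes; burning smell yes; oil pressure low NO; engine temperature normal yes
(B) failing alternator — accounts for every observation (burning smell via coolant loss → oil pressure low → burning smell)
(C) worn timing belt — stalling under load NO; visible smoke yes; burning smell NO; oil pressure low NO; engine temperature normal yes
(D) slipping clutch — does not account for stalling under load, visible smoke, burning smell, oil pressure low
(B) alone accounts for all the evidence.

B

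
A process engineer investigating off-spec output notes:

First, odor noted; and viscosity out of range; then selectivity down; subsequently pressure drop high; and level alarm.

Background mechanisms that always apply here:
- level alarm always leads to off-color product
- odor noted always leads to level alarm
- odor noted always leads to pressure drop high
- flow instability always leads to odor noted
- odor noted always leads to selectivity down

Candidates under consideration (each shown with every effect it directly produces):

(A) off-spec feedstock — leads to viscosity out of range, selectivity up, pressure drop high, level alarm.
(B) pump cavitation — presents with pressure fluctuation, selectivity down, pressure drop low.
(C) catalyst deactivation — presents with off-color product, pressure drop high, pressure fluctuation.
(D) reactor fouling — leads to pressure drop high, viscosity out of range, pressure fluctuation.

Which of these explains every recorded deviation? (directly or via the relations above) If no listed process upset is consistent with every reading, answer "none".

none

For each candidate, compare predicted effects to what was observed:
(A) off-spec feedstock — odor noted -; viscosity out of range +; selectivity down -; pressure drop high +; level alarm +
(B) pump cavitation — odor noted -; viscosity out of range -; selectivity down +; pressure drop high -; level alarm -
(C) catalyst deactivation — does not account for odor noted, viscosity out of range, selectivity down, level alarm
(D) reactor fouling — odor noted -; viscosity out of range +; selectivity down -; pressure drop high +; level alarm -
None of the listed candidates fits everything.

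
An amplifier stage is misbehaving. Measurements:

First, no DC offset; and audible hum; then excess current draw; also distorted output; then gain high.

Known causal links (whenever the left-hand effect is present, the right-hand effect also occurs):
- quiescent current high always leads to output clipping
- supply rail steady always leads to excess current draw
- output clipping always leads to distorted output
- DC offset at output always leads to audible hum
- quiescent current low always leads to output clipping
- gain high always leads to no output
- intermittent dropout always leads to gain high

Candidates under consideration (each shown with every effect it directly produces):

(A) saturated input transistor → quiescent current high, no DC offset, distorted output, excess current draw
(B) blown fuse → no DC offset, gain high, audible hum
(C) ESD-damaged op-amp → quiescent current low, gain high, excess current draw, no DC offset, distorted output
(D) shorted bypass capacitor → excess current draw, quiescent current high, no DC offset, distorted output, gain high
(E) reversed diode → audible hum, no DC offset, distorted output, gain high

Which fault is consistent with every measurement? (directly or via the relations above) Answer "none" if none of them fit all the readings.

none

Checking each candidate against the observations:
(A) saturated input transistor — does not account for audible hum, gain high
(B) blown fuse — no DC offset yes; audible hum yes; excess current draw NO; distorted output NO; gain high yes
(C) ESD-damaged op-amp — no DC offset yes; audible hum NO; excess current draw yes; distorted output yes; gain high yes
(D) shorted bypass capacitor — does not account for audible hum
(E) reversed diode — no DC offset yes; audible hum yes; excess current draw NO; distorted output yes; gain high yes
Every candidate fails on at least one observation.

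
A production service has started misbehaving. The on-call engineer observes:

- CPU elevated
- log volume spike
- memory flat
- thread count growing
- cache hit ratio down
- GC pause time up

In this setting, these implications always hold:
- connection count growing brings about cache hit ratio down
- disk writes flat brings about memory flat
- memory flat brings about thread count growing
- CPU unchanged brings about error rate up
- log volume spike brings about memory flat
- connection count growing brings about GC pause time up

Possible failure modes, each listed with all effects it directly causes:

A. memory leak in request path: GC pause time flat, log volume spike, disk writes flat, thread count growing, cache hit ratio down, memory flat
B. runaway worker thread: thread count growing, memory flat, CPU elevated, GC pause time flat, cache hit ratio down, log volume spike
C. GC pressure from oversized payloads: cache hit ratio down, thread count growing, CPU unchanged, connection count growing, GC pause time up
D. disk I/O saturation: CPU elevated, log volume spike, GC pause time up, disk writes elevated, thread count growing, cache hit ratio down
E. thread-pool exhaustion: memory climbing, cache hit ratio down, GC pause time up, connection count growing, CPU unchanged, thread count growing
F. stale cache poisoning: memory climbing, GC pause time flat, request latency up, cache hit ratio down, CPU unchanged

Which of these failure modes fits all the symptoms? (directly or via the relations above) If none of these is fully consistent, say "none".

D

Testing each hypothesis:
(A) memory leak in request path — CPU elevated NO; log volume spike yes; memory flat yes; thread count growing yes; cache hit ratio down yes; GC pause time up NO
(B) runaway worker thread — CPU elevated yes; log volume spike yes; memory flat yes; thread count growing yes; cache hit ratio down yes; GC pause time up NO
(C) GC pressure from oversized payloads — CPU elevated NO; log volume spike NO; memory flat NO; thread count growing yes; cache hit ratio down yes; GC pause time up yes
(D) disk I/O saturation — accounts for every observation (memory flat through log volume spike → memory flat)
(E) thread-pool exhaustion — fails on CPU elevated, log volume spike, memory flat (predicts CPU unchanged, not CPU elevated; predicts memory climbing, not memory flat)
(F) stale cache poisoning — CPU elevated NO; log volume spike NO; memory flat NO; thread count growing NO; cache hit ratio down yes; GC pause time up NO
(D) alone accounts for all the evidence.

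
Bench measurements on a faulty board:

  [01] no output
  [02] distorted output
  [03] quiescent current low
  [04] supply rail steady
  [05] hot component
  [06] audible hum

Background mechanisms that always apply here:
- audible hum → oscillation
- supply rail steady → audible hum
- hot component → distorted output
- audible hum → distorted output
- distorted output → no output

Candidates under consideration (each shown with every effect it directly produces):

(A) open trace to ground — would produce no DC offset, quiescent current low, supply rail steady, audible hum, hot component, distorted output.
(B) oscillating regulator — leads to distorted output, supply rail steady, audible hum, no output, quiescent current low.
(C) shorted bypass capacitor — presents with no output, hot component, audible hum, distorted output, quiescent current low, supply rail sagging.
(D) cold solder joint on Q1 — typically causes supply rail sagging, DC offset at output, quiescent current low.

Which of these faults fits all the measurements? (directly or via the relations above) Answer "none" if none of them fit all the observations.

Per-candidate check:
(A) open trace to ground — accounts for every observation (no output through distorted output → no output)
(B) oscillating regulator — no output yes; distorted output yes; quiescent current low yes; supply rail steady yes; hot component NO; audible hum yes
(C) shorted bypass capacitor — no output yes; distorted output yes; quiescent current low yes; supply rail steady NO; hot component yes; audible hum yes
(D) cold solder joint on Q1 — no output NO; distorted output NO; quiescent current low yes; supply rail steady NO; hot component NO; audible hum NO
(A) is the only candidate with no mismatches.

A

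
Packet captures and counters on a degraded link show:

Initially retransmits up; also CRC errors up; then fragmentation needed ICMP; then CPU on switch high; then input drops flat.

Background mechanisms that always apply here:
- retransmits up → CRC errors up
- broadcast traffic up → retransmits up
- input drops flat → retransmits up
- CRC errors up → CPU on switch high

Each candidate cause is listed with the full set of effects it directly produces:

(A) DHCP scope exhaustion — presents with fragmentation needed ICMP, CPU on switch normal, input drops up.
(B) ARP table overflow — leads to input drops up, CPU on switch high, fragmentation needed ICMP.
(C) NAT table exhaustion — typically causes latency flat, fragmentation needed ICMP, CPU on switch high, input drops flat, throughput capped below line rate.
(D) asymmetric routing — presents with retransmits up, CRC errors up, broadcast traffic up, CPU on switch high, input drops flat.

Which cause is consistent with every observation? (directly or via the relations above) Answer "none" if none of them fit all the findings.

Testing each hypothesis:
(A) DHCP scope exhaustion — fails on retransmits up, CRC errors up, CPU on switch high, input drops flat (predicts CPU on switch normal, not CPU on switch high; predicts input drops up, not input drops flat)
(B) ARP table overflow — retransmits up miss; CRC errors up miss; fragmentation needed ICMP match; CPU on switch high match; input drops flat miss
(C) NAT table exhaustion — accounts for every observation (retransmits up by input drops flat → retransmits up)
(D) asymmetric routing — does not account for fragmentation needed ICMP
Only (C) is consistent with every observation.

C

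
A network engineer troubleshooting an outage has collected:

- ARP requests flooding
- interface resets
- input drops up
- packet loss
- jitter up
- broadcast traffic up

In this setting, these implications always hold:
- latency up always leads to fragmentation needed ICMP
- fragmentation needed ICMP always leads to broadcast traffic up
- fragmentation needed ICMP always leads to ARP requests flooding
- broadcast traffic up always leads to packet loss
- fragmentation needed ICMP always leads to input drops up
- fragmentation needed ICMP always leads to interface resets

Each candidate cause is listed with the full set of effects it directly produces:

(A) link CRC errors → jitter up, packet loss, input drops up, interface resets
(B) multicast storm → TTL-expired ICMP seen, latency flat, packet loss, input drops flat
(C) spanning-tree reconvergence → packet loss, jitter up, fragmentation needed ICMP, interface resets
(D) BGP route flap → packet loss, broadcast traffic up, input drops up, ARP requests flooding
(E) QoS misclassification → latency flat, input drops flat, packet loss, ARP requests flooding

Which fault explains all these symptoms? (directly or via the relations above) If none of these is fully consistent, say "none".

C

Per-candidate check:
(A) link CRC errors — ARP requests flooding miss; interface resets match; input drops up match; packet loss match; jitter up match; broadcast traffic up miss
(B) multicast storm — fails on ARP requests flooding, interface resets, input drops up, jitter up, broadcast traffic up (predicts input drops flat, not input drops up)
(C) spanning-tree reconvergence — accounts for every observation (ARP requests flooding by fragmentation needed ICMP → ARP requests flooding)
(D) BGP route flap — does not account for interface resets, jitter up
(E) QoS misclassification — fails on interface resets, input drops up, jitter up, broadcast traffic up (predicts input drops flat, not input drops up)
(C) alone accounts for all the evidence.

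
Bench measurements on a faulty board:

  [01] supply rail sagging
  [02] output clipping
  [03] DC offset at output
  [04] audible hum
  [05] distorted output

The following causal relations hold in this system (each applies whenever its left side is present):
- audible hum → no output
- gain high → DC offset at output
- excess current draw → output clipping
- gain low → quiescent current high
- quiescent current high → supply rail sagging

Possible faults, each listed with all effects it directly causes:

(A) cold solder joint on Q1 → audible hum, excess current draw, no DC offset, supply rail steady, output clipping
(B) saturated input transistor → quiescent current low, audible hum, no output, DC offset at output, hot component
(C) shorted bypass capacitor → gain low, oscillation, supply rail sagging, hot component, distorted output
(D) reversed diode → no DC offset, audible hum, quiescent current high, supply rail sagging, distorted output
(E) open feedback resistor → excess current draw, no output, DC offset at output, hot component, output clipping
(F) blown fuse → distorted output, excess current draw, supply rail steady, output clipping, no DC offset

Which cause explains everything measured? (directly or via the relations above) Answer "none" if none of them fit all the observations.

Per-candidate check:
(A) cold solder joint on Q1 — fails on supply rail sagging, DC offset at output, distorted output (predicts supply rail steady, not supply rail sagging; predicts no DC offset, not DC offset at output)
(B) saturated input transistor — supply rail sagging -; output clipping -; DC offset at output +; audible hum +; distorted output -
(C) shorted bypass capacitor — does not account for output clipping, DC offset at output, audible hum
(D) reversed diode — supply rail sagging +; output clipping -; DC offset at output -; audible hum +; distorted output +
(E) open feedback resistor — does not account for supply rail sagging, audible hum, distorted output
(F) blown fuse — fails on supply rail sagging, DC offset at output, audible hum (predicts supply rail steady, not supply rail sagging; predicts no DC offset, not DC offset at output)
No candidate is consistent with all observations.

none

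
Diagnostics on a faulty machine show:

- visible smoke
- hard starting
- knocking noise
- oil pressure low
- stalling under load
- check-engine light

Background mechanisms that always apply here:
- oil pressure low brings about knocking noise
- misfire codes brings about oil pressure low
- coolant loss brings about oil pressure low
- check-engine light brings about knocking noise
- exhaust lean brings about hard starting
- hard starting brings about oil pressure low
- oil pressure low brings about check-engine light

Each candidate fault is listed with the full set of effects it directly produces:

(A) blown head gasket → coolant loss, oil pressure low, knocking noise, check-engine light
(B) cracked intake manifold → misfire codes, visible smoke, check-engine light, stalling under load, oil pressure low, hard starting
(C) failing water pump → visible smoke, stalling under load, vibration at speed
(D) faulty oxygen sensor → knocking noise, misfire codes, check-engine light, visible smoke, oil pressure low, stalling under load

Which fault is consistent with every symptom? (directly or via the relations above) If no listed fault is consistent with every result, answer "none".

Checking each candidate against the observations:
(A) blown head gasket — visible smoke ✗; hard starting ✗; knocking noise ✓; oil pressure low ✓; stalling under load ✗; check-engine light ✓
(B) cracked intake manifold — accounts for every observation (knocking noise via check-engine light → knocking noise)
(C) failing water pump — visible smoke ✓; hard starting ✗; knocking noise ✗; oil pressure low ✗; stalling under load ✓; check-engine light ✗
(D) faulty oxygen sensor — does not account for hard starting
(B) alone accounts for all the evidence.

B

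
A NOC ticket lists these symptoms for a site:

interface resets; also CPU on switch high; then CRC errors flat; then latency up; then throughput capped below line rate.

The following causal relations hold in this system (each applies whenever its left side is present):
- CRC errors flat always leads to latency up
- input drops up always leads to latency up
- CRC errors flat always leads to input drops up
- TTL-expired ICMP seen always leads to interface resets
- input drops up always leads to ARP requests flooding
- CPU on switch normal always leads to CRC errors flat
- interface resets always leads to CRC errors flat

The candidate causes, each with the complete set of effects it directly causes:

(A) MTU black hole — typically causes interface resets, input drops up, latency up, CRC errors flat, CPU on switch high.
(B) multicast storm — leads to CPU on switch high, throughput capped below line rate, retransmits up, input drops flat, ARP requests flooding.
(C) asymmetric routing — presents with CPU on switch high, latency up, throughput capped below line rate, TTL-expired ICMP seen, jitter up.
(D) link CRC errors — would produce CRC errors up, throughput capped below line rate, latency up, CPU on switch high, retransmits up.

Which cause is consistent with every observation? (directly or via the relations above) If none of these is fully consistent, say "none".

Per-candidate check:
(A) MTU black hole — interface resets ✓; CPU on switch high ✓; CRC errors flat ✓; latency up ✓; throughput capped below line rate ✗
(B) multicast storm — does not account for interface resets, CRC errors flat, latency up
(C) asymmetric routing — interface resets ✓ (through TTL-expired ICMP seen → interface resets); CPU on switch high ✓; CRC errors flat ✓ (through TTL-expired ICMP seen → interface resets → CRC errors flat); latency up ✓; throughput capped below line rate ✓
(D) link CRC errors — fails on interface resets, CRC errors flat (predicts CRC errors up, not CRC errors flat)
Only (C) is consistent with every observation.

C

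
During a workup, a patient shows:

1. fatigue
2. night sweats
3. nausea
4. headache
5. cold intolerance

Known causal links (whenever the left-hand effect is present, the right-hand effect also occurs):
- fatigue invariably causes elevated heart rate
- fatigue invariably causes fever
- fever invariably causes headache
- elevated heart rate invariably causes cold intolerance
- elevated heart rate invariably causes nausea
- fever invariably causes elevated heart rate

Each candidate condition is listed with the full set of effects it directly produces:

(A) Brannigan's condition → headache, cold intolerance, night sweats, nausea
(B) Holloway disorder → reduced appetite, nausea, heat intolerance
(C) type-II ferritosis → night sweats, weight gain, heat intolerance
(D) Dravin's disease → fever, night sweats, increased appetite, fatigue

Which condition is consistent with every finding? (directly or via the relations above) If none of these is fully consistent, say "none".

D

Testing each hypothesis:
(A) Brannigan's condition — does not account for fatigue
(B) Holloway disorder — fatigue -; night sweats -; nausea +; headache -; cold intolerance -
(C) type-II ferritosis — fatigue -; night sweats +; nausea -; headache -; cold intolerance -
(D) Dravin's disease — fatigue +; night sweats +; nausea + (via fever → elevated heart rate → nausea); headache + (via fever → headache); cold intolerance + (via fever → elevated heart rate → cold intolerance)
(D) alone accounts for all the evidence.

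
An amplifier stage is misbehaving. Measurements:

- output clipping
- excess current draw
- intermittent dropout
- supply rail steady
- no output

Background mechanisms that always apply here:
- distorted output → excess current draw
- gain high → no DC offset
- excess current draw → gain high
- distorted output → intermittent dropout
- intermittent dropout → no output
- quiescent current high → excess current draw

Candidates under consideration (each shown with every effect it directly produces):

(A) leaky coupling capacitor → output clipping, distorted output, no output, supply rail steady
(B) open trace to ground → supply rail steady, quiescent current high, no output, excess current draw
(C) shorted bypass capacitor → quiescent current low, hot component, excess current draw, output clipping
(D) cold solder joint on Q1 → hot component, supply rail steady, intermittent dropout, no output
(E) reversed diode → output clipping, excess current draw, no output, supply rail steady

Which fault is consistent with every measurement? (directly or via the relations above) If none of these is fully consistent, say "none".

A

For each candidate, compare predicted effects to what was observed:
(A) leaky coupling capacitor — output clipping ✓; excess current draw ✓ (via distorted output → excess current draw); intermittent dropout ✓ (via distorted output → intermittent dropout); supply rail steady ✓; no output ✓
(B) open trace to ground — does not account for output clipping, intermittent dropout
(C) shorted bypass capacitor — output clipping ✓; excess current draw ✓; intermittent dropout ✗; supply rail steady ✗; no output ✗
(D) cold solder joint on Q1 — output clipping ✗; excess current draw ✗; intermittent dropout ✓; supply rail steady ✓; no output ✓
(E) reversed diode — output clipping ✓; excess current draw ✓; intermittent dropout ✗; supply rail steady ✓; no output ✓
(A) is the only candidate with no mismatches.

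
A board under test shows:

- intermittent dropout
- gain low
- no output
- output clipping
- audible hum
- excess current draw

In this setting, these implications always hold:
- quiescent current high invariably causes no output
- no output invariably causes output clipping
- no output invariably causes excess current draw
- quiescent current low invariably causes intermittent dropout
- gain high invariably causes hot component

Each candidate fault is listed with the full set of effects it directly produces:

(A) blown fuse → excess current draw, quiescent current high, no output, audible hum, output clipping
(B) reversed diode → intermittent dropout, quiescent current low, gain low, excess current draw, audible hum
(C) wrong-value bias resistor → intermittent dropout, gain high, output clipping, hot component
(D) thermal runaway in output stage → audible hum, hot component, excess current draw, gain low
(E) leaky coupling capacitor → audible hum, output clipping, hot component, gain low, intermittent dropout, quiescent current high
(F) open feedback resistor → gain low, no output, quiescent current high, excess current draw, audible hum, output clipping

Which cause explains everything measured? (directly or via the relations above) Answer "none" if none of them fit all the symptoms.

E

Checking each candidate against the observations:
(A) blown fuse — intermittent dropout ✗; gain low ✗; no output ✓; output clipping ✓; audible hum ✓; excess current draw ✓
(B) reversed diode — intermittent dropout ✓; gain low ✓; no output ✗; output clipping ✗; audible hum ✓; excess current draw ✓
(C) wrong-value bias resistor — fails on gain low, no output, audible hum, excess current draw (predicts gain high, not gain low)
(D) thermal runaway in output stage — intermittent dropout ✗; gain low ✓; no output ✗; output clipping ✗; audible hum ✓; excess current draw ✓
(E) leaky coupling capacitor — intermittent dropout ✓; gain low ✓; no output ✓ (via quiescent current high → no output); output clipping ✓; audible hum ✓; excess current draw ✓ (via quiescent current high → no output → excess current draw)
(F) open feedback resistor — does not account for intermittent dropout
Only (E) is consistent with every observation.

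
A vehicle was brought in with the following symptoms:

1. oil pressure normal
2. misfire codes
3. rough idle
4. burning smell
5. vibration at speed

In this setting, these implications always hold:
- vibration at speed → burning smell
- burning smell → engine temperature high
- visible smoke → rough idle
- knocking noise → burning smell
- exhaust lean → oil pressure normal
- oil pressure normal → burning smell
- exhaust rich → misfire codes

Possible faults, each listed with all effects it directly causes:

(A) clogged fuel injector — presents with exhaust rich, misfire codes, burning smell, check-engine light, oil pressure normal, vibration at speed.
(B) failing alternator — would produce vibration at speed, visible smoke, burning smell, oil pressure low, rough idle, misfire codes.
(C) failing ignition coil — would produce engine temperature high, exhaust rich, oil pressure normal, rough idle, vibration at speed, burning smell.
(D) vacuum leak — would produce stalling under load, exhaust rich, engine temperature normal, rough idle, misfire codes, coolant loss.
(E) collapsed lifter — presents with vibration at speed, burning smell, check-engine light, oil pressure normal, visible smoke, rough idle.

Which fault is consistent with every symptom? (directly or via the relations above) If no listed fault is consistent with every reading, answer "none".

Per-candidate check:
(A) clogged fuel injector — oil pressure normal ✓; misfire codes ✓; rough idle ✗; burning smell ✓; vibration at speed ✓
(B) failing alternator — oil pressure normal ✗; misfire codes ✓; rough idle ✓; burning smell ✓; vibration at speed ✓
(C) failing ignition coil — oil pressure normal ✓; misfire codes ✓ (through exhaust rich → misfire codes); rough idle ✓; burning smell ✓; vibration at speed ✓
(D) vacuum leak — oil pressure normal ✗; misfire codes ✓; rough idle ✓; burning smell ✗; vibration at speed ✗
(E) collapsed lifter — oil pressure normal ✓; misfire codes ✗; rough idle ✓; burning smell ✓; vibration at speed ✓
Only (C) is consistent with every observation.

C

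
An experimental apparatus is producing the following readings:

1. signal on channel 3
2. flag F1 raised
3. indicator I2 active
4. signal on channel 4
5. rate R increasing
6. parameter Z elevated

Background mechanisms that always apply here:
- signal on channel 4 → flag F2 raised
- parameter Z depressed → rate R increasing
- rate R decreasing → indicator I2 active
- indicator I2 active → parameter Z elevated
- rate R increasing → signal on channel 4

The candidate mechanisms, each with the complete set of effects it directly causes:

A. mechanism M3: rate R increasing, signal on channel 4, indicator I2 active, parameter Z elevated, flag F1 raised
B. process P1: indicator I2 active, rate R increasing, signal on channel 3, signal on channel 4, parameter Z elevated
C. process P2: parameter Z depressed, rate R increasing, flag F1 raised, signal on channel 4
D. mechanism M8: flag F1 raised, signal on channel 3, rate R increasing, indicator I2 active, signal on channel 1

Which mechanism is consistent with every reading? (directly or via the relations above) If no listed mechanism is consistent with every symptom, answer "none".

D

Testing each hypothesis:
(A) mechanism M3 — signal on channel 3 -; flag F1 raised +; indicator I2 active +; signal on channel 4 +; rate R increasing +; parameter Z elevated +
(B) process P1 — signal on channel 3 +; flag F1 raised -; indicator I2 active +; signal on channel 4 +; rate R increasing +; parameter Z elevated +
(C) process P2 — signal on channel 3 -; flag F1 raised +; indicator I2 active -; signal on channel 4 +; rate R increasing +; parameter Z elevated -
(D) mechanism M8 — accounts for every observation (signal on channel 4 via rate R increasing → signal on channel 4)
Only (D) is consistent with every observation.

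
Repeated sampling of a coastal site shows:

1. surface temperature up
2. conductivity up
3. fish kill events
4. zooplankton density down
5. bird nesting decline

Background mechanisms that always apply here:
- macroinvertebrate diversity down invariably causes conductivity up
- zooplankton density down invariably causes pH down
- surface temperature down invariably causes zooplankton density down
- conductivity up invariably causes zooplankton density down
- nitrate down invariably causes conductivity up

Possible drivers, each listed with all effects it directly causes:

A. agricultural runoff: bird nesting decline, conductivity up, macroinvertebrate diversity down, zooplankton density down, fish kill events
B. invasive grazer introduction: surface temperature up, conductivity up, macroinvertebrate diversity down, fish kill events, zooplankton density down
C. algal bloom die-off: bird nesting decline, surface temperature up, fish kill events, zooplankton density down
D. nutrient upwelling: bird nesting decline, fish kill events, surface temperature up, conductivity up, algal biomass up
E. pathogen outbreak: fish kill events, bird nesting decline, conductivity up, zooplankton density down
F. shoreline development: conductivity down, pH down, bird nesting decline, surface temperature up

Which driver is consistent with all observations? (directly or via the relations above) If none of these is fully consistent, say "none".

Testing each hypothesis:
(A) agricultural runoff — does not account for surface temperature up
(B) invasive grazer introduction — surface temperature up +; conductivity up +; fish kill events +; zooplankton density down +; bird nesting decline -
(C) algal bloom die-off — surface temperature up +; conductivity up -; fish kill events +; zooplankton density down +; bird nesting decline +
(D) nutrient upwelling — accounts for every observation (zooplankton density down through conductivity up → zooplankton density down)
(E) pathogen outbreak — surface temperature up -; conductivity up +; fish kill events +; zooplankton density down +; bird nesting decline +
(F) shoreline development — fails on conductivity up, fish kill events, zooplankton density down (predicts conductivity down, not conductivity up)
(D) is the only candidate with no mismatches.

D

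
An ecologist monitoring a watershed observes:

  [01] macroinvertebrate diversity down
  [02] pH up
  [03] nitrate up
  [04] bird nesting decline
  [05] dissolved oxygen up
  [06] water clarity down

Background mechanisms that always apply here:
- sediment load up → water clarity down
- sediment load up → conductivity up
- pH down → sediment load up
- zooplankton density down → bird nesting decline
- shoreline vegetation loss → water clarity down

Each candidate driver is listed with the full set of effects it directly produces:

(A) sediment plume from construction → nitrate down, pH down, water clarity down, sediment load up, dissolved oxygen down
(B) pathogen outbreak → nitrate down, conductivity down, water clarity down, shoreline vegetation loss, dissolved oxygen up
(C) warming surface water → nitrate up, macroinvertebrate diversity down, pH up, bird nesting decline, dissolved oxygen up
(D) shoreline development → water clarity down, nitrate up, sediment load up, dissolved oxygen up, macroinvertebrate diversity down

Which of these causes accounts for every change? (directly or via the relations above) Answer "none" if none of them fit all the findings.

For each candidate, compare predicted effects to what was observed:
(A) sediment plume from construction — fails on macroinvertebrate diversity down, pH up, nitrate up, bird nesting decline, dissolved oxygen up (predicts pH down, not pH up; predicts nitrate down, not nitrate up; predicts dissolved oxygen down, not dissolved oxygen up)
(B) pathogen outbreak — fails on macroinvertebrate diversity down, pH up, nitrate up, bird nesting decline (predicts nitrate down, not nitrate up)
(C) warming surface water — macroinvertebrate diversity down yes; pH up yes; nitrate up yes; bird nesting decline yes; dissolved oxygen up yes; water clarity down NO
(D) shoreline development — does not account for pH up, bird nesting decline
No candidate is consistent with all observations.

none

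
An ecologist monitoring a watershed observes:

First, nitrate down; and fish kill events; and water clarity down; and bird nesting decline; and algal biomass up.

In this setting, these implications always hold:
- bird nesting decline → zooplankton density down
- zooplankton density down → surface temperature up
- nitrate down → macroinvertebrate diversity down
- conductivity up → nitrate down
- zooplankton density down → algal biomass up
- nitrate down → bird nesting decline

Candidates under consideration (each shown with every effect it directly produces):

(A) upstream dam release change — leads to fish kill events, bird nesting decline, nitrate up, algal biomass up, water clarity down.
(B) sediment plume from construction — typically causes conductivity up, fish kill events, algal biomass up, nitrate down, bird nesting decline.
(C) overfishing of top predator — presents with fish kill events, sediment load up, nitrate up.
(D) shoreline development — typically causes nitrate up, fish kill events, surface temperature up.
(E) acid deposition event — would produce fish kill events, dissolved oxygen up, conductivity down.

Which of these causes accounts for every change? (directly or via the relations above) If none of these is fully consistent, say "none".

For each candidate, compare predicted effects to what was observed:
(A) upstream dam release change — nitrate down ✗; fish kill events ✓; water clarity down ✓; bird nesting decline ✓; algal biomass up ✓
(B) sediment plume from construction — nitrate down ✓; fish kill events ✓; water clarity down ✗; bird nesting decline ✓; algal biomass up ✓
(C) overfishing of top predator — nitrate down ✗; fish kill events ✓; water clarity down ✗; bird nesting decline ✗; algal biomass up ✗
(D) shoreline development — fails on nitrate down, water clarity down, bird nesting decline, algal biomass up (predicts nitrate up, not nitrate down)
(E) acid deposition event — does not account for nitrate down, water clarity down, bird nesting decline, algal biomass up
None of the listed candidates fits everything.

none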